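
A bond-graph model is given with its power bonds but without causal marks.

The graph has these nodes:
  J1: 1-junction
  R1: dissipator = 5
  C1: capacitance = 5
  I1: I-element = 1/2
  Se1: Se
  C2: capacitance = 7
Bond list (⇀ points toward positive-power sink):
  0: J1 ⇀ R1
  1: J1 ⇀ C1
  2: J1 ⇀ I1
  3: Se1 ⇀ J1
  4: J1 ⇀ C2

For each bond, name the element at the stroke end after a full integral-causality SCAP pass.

#3 stroke→J1  (Se1 (Se) sets effort on bond)
#1 stroke→J1  (C1 outputs effort q/C1)
#2 stroke→I1  (prefer integral on I1)
#0 stroke→J1  (J1: bond 2 brought flow, rest push out)
#4 stroke→J1  (J1 flow already set via bond 2)

#0 stroke→J1
#1 stroke→J1
#2 stroke→I1
#3 stroke→J1
#4 stroke→J1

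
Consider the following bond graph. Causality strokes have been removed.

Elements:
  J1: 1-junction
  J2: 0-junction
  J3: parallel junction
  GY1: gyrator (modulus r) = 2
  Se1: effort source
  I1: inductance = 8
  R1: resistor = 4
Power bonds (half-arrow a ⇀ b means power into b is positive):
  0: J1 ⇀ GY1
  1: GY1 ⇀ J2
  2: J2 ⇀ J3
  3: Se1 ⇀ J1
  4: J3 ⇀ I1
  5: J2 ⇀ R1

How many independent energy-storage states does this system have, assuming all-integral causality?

1  (I1 all integral)

bond 3 |J1  (source Se1 imposes e)
bond 0 |GY1  (closing 1-jn rule on J1)
bond 1 |GY1  (through GY1, causality inverts; strokes same side of GY1)
bond 4 |I1  (I1 integral (f out))
bond 2 |J3  (J3: last free bond brings effort in)
bond 5 |J2  (only one effort-in slot at J2)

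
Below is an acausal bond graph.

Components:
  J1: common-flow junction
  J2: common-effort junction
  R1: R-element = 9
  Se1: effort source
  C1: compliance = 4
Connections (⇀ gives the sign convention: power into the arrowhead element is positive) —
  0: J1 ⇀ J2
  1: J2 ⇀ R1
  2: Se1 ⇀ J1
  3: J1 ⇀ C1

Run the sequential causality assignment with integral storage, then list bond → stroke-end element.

#2 stroke→J1  (Se1 (Se) sets effort on bond)
#3 stroke→J1  (C1: C, integral causality)
#0 stroke→J2  (J1: last free bond brings flow in)
#1 stroke→R1  (J2: bond 0 brought effort, rest push out)

b0 stroke at J2
b1 stroke at R1
b2 stroke at J1
b3 stroke at J1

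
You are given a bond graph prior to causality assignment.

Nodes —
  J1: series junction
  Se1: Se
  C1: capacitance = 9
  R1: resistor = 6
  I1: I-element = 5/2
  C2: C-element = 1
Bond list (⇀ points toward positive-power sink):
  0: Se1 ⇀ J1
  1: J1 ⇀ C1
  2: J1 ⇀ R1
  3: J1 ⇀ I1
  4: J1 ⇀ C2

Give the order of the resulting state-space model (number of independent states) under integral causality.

3  (C1, C2, I1 all integral)

b0 |J1  (source Se1 imposes e)
b1 |J1  (C1 integral (e out))
b3 |I1  (I1: I, integral causality)
b2 |J1  (J1: bond 3 brought flow, rest push out)
b4 |J1  (J1: bond 3 brought flow, rest push out)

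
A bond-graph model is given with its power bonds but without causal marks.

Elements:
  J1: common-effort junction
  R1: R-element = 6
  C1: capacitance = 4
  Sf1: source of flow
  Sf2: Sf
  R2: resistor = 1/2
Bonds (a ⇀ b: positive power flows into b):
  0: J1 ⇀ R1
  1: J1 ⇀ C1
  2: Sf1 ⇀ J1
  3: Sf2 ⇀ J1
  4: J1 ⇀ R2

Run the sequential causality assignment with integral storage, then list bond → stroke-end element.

b2 stroke→Sf1  (Sf1 (Sf) sets flow on bond)
b3 stroke→Sf2  (Sf2: flow source, stroke at near end)
b1 stroke→J1  (C1 outputs effort q/C1)
b0 stroke→R1  (J1 effort already set via bond 1)
b4 stroke→R2  (common-e at J1 fixed by 1)

bond 0 |R1
bond 1 |J1
bond 2 |Sf1
bond 3 |Sf2
bond 4 |R2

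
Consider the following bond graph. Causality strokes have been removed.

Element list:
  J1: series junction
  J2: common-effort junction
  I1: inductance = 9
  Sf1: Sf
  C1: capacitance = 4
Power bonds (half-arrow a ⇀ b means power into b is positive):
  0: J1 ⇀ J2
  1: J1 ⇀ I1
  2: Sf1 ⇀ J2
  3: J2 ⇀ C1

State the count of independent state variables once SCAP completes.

2  (C1, I1 all integral)

#2 |Sf1  (source Sf1 imposes f)
#1 |I1  (prefer integral on I1)
#0 |J1  (common-f at J1 fixed by 1)
#3 |J2  (only one effort-in slot at J2)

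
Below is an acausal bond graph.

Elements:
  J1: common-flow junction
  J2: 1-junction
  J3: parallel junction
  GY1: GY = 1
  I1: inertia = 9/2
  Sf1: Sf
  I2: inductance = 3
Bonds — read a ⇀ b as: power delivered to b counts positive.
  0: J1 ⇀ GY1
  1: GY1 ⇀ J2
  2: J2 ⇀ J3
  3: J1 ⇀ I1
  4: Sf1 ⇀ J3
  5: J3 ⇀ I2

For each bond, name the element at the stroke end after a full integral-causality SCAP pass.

b0 |J1
b1 |J2
b2 |J3
b3 |I1
b4 |Sf1
b5 |I2

β4 →Sf1  (source Sf1 imposes f)
β3 →I1  (I1: I, integral causality)
β0 →J1  (J1 flow already set via bond 3)
β1 →J2  (GY1 both-in/both-out from 0)
β2 →J3  (J2 needs exactly one f-in)
β5 →I2  (J3: bond 2 brought effort, rest push out)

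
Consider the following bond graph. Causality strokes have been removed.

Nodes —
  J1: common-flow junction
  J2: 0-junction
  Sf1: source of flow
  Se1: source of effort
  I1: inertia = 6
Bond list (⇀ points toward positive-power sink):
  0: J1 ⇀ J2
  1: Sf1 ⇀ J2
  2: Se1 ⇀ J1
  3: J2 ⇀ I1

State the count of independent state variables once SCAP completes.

1  (I1 all integral)

b1 →Sf1  (Sf1 (Sf) sets flow on bond)
b2 →J1  (Se1: effort source, stroke at far end)
b0 →J2  (J1 needs exactly one f-in)
b3 →I1  (J2 effort already set via bond 0)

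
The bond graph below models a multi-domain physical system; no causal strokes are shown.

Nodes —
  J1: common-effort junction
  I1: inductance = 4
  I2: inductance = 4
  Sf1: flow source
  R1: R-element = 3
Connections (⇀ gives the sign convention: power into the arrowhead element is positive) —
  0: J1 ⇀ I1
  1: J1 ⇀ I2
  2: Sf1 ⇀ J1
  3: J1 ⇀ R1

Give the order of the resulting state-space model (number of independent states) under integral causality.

2  (I1, I2 all integral)

#2 →Sf1  (Sf1: flow source, stroke at near end)
#0 →I1  (I1: I, integral causality)
#1 →I2  (I2 integral (f out))
#3 →J1  (J1: last free bond brings effort in)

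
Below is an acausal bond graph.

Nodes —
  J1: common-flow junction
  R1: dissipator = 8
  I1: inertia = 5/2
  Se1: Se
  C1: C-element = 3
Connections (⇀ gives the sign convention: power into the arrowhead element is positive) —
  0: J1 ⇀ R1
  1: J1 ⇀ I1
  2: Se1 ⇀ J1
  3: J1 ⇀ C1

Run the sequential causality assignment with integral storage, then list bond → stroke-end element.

β2 stroke→J1  (source Se1 imposes e)
β1 stroke→I1  (prefer integral on I1)
β0 stroke→J1  (J1: bond 1 brought flow, rest push out)
β3 stroke→J1  (common-f at J1 fixed by 1)

#0 stroke at J1
#1 stroke at I1
#2 stroke at J1
#3 stroke at J1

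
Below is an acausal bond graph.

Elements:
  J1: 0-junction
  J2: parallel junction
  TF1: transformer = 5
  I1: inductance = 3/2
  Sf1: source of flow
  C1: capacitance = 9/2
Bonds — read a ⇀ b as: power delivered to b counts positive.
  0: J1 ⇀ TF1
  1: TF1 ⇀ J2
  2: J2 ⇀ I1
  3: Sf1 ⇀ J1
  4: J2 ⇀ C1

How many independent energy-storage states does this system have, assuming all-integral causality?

b3 stroke→Sf1  (Sf1: flow source, stroke at near end)
b0 stroke→J1  (J1: last free bond brings effort in)
b1 stroke→TF1  (through TF1, causality passes straight; one stroke at TF1)
b2 stroke→I1  (prefer integral on I1)
b4 stroke→J2  (J2: last free bond brings effort in)

2  (C1, I1 all integral)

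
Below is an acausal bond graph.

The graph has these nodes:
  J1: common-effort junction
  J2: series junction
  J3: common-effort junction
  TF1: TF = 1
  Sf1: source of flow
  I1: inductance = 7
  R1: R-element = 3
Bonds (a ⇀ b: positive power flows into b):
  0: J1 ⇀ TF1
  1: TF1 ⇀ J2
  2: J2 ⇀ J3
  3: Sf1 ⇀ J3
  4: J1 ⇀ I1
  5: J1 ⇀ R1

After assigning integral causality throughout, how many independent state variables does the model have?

1  (I1 all integral)

b3 stroke at Sf1  (Sf1: flow source, stroke at near end)
b2 stroke at J3  (J3 needs exactly one e-in)
b1 stroke at J2  (1-jn J2 has f-setter on 2)
b0 stroke at TF1  (TF TF1: opposite of bond 1)
b4 stroke at I1  (I1: I, integral causality)
b5 stroke at J1  (J1 needs exactly one e-in)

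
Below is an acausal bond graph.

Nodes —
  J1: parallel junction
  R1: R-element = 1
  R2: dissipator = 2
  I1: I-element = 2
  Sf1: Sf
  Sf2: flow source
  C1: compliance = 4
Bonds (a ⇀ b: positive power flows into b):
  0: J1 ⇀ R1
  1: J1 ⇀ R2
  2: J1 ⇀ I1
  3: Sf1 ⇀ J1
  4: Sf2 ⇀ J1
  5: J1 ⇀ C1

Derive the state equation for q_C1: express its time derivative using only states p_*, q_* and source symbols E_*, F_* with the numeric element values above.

dq_C1/dt = F_Sf1 + F_Sf2 - p_I1/2 - 3*q_C1/8

b3 |Sf1  (Sf1 (Sf) sets flow on bond)
b4 |Sf2  (Sf2 fixes flow; stroke at Sf2)
b2 |I1  (I1 integral (f out))
b5 |J1  (C1 outputs effort q/C1)
b0 |R1  (common-e at J1 fixed by 5)
b1 |R2  (J1: bond 5 brought effort, rest push out)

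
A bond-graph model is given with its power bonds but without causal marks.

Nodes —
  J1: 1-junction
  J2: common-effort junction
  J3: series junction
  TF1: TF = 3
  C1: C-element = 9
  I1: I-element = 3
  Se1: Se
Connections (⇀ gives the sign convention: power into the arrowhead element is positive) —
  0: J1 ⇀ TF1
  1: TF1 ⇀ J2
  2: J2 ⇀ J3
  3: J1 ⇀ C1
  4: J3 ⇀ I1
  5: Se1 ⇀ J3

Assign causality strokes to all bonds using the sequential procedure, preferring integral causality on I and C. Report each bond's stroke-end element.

β0 |TF1
β1 |J2
β2 |J3
β3 |J1
β4 |I1
β5 |J3

bond 5 stroke→J3  (Se1: effort source, stroke at far end)
bond 3 stroke→J1  (prefer integral on C1)
bond 0 stroke→TF1  (J1 needs exactly one f-in)
bond 1 stroke→J2  (TF1: transformer flips bond 0)
bond 2 stroke→J3  (J2 effort already set via bond 1)
bond 4 stroke→I1  (closing 1-jn rule on J3)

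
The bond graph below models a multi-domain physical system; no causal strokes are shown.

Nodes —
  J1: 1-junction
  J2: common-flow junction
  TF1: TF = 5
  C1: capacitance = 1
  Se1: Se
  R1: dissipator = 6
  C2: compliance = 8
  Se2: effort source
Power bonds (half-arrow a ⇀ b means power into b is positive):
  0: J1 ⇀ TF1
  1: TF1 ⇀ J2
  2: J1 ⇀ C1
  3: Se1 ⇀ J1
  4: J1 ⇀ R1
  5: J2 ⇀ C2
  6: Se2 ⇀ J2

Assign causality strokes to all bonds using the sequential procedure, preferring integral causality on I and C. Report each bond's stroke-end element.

bond 0 |J1
bond 1 |TF1
bond 2 |J1
bond 3 |J1
bond 4 |R1
bond 5 |J2
bond 6 |J2

b3 stroke→J1  (Se1 (Se) sets effort on bond)
b6 stroke→J2  (source Se2 imposes e)
b2 stroke→J1  (C1 outputs effort q/C1)
b5 stroke→J2  (C2 integral (e out))
b1 stroke→TF1  (J2: last free bond brings flow in)
b0 stroke→J1  (TF1 one-in-one-out from 1)
b4 stroke→R1  (J1 needs exactly one f-in)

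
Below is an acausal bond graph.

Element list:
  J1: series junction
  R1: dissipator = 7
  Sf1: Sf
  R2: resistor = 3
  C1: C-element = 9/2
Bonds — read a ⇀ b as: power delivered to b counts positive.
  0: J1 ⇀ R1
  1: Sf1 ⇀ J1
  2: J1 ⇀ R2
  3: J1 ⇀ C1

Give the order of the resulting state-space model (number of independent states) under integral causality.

β1 |Sf1  (Sf1: flow source, stroke at near end)
β0 |J1  (J1: bond 1 brought flow, rest push out)
β2 |J1  (common-f at J1 fixed by 1)
β3 |J1  (J1 flow already set via bond 1)

1  (C1 all integral)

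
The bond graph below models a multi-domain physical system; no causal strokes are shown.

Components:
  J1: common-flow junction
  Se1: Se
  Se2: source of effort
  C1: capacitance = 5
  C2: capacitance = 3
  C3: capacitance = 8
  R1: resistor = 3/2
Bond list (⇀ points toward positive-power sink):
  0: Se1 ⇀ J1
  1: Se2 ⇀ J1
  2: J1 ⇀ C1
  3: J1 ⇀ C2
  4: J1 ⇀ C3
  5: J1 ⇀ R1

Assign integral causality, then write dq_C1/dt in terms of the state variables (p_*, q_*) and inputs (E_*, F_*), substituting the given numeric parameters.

dq_C1/dt = 2*E_Se1/3 + 2*E_Se2/3 - 2*q_C1/15 - 2*q_C2/9 - q_C3/12

bond 0 →J1  (Se1: effort source, stroke at far end)
bond 1 →J1  (Se2 fixes effort; stroke away)
bond 2 →J1  (C1 integral (e out))
bond 3 →J1  (C2 outputs effort q/C2)
bond 4 →J1  (C3: C, integral causality)
bond 5 →R1  (J1: last free bond brings flow in)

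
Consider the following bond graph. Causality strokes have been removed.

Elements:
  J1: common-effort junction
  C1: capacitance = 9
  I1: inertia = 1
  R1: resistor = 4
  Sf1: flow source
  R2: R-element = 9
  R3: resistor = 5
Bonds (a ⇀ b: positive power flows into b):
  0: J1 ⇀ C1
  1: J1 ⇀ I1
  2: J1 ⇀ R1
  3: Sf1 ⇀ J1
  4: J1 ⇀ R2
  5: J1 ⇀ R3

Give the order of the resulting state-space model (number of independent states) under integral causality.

2  (C1, I1 all integral)

b3 |Sf1  (Sf1 fixes flow; stroke at Sf1)
b0 |J1  (C1: C, integral causality)
b1 |I1  (J1 effort already set via bond 0)
b2 |R1  (J1: bond 0 brought effort, rest push out)
b4 |R2  (0-jn J1 has e-setter on 0)
b5 |R3  (common-e at J1 fixed by 0)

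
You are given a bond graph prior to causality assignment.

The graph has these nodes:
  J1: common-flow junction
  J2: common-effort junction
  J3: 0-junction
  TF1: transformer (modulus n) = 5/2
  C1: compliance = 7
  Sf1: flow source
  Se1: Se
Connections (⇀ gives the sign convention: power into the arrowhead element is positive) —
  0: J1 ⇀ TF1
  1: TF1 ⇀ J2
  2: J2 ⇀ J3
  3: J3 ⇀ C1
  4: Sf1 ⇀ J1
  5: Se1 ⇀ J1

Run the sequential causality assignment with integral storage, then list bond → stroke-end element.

#4 |Sf1  (Sf1 (Sf) sets flow on bond)
#5 |J1  (Se1: effort source, stroke at far end)
#0 |J1  (common-f at J1 fixed by 4)
#1 |TF1  (TF1 one-in-one-out from 0)
#2 |J2  (only one effort-in slot at J2)
#3 |J3  (J3 needs exactly one e-in)

b0 |J1
b1 |TF1
b2 |J2
b3 |J3
b4 |Sf1
b5 |J1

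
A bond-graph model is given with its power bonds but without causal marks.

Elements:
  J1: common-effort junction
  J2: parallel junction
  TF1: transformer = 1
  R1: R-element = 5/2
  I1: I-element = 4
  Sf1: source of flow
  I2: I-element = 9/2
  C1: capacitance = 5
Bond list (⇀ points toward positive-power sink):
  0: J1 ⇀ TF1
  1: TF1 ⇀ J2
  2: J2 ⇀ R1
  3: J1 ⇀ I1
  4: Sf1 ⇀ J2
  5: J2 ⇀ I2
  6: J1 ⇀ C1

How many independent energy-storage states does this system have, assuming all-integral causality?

3  (C1, I1, I2 all integral)

b4 stroke→Sf1  (Sf1 fixes flow; stroke at Sf1)
b3 stroke→I1  (I1 integral (f out))
b5 stroke→I2  (I2 outputs flow p/I2)
b6 stroke→J1  (prefer integral on C1)
b0 stroke→TF1  (0-jn J1 has e-setter on 6)
b1 stroke→J2  (TF TF1: opposite of bond 0)
b2 stroke→R1  (0-jn J2 has e-setter on 1)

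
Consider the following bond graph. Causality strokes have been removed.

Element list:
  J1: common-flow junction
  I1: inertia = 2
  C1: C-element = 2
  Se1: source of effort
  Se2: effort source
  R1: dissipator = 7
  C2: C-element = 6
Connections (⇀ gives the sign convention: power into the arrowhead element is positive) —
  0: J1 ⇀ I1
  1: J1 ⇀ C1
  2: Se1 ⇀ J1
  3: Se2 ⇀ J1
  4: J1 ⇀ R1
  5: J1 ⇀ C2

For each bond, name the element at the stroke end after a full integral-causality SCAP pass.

#2 stroke→J1  (Se1 (Se) sets effort on bond)
#3 stroke→J1  (Se2 fixes effort; stroke away)
#0 stroke→I1  (I1 integral (f out))
#1 stroke→J1  (common-f at J1 fixed by 0)
#4 stroke→J1  (1-jn J1 has f-setter on 0)
#5 stroke→J1  (J1: bond 0 brought flow, rest push out)

bond 0 stroke at I1
bond 1 stroke at J1
bond 2 stroke at J1
bond 3 stroke at J1
bond 4 stroke at J1
bond 5 stroke at J1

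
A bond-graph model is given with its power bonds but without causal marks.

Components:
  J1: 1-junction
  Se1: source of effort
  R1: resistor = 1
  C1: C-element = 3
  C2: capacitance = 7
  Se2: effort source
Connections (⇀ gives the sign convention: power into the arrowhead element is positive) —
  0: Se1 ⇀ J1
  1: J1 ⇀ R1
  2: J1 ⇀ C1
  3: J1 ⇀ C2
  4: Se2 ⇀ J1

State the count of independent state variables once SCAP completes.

b0 stroke at J1  (source Se1 imposes e)
b4 stroke at J1  (Se2: effort source, stroke at far end)
b2 stroke at J1  (C1 outputs effort q/C1)
b3 stroke at J1  (C2 integral (e out))
b1 stroke at R1  (J1: last free bond brings flow in)

2  (C1, C2 all integral)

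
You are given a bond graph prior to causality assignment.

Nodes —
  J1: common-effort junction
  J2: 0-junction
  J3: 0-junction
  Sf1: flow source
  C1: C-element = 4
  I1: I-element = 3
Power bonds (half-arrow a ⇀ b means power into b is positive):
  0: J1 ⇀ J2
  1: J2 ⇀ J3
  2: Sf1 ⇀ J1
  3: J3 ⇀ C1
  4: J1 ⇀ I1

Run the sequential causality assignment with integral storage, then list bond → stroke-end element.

b0 |J1
b1 |J2
b2 |Sf1
b3 |J3
b4 |I1

#2 stroke→Sf1  (Sf1 fixes flow; stroke at Sf1)
#3 stroke→J3  (C1: C, integral causality)
#1 stroke→J2  (J3: bond 3 brought effort, rest push out)
#0 stroke→J1  (J2: bond 1 brought effort, rest push out)
#4 stroke→I1  (common-e at J1 fixed by 0)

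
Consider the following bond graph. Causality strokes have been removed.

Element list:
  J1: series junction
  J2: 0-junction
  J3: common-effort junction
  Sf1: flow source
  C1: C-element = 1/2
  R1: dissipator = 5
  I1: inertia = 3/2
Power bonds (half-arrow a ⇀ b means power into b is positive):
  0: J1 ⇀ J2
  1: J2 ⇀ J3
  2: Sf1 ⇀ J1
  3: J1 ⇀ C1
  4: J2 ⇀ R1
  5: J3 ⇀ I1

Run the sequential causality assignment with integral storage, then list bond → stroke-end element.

#0 stroke at J1
#1 stroke at J3
#2 stroke at Sf1
#3 stroke at J1
#4 stroke at J2
#5 stroke at I1

β2 |Sf1  (Sf1 (Sf) sets flow on bond)
β0 |J1  (J1: bond 2 brought flow, rest push out)
β3 |J1  (J1: bond 2 brought flow, rest push out)
β5 |I1  (I1 integral (f out))
β1 |J3  (J3: last free bond brings effort in)
β4 |J2  (only one effort-in slot at J2)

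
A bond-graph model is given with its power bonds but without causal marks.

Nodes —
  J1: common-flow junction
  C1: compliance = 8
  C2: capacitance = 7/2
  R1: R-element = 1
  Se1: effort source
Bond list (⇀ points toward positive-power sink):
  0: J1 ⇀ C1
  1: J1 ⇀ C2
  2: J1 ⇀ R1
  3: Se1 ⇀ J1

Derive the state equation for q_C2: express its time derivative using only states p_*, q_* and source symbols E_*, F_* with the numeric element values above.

b3 →J1  (Se1 (Se) sets effort on bond)
b0 →J1  (C1: C, integral causality)
b1 →J1  (C2 outputs effort q/C2)
b2 →R1  (J1: last free bond brings flow in)

dq_C2/dt = E_Se1 - q_C1/8 - 2*q_C2/7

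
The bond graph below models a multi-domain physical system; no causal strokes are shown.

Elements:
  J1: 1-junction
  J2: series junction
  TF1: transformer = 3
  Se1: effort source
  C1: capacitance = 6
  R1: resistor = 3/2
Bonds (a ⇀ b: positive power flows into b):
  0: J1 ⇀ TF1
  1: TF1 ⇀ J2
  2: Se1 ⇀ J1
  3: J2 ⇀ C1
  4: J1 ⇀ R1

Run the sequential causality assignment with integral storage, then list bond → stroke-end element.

β2 stroke at J1  (Se1 fixes effort; stroke away)
β3 stroke at J2  (prefer integral on C1)
β1 stroke at TF1  (J2: last free bond brings flow in)
β0 stroke at J1  (TF1: transformer flips bond 1)
β4 stroke at R1  (only one flow-in slot at J1)

bond 0 stroke at J1
bond 1 stroke at TF1
bond 2 stroke at J1
bond 3 stroke at J2
bond 4 stroke at R1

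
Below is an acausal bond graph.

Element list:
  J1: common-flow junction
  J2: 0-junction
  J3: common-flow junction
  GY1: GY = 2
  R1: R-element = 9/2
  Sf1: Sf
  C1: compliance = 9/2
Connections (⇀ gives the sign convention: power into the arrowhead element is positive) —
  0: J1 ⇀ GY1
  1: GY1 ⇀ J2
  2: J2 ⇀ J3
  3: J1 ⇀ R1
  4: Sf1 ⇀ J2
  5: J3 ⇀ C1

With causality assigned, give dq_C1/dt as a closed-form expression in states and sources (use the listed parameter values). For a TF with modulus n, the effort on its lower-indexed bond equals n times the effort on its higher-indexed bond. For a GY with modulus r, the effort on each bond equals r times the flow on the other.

dq_C1/dt = F_Sf1 - q_C1/4

#4 stroke→Sf1  (Sf1 (Sf) sets flow on bond)
#5 stroke→J3  (C1: C, integral causality)
#2 stroke→J2  (J3 needs exactly one f-in)
#1 stroke→GY1  (0-jn J2 has e-setter on 2)
#0 stroke→GY1  (GY1 both-in/both-out from 1)
#3 stroke→J1  (J1: bond 0 brought flow, rest push out)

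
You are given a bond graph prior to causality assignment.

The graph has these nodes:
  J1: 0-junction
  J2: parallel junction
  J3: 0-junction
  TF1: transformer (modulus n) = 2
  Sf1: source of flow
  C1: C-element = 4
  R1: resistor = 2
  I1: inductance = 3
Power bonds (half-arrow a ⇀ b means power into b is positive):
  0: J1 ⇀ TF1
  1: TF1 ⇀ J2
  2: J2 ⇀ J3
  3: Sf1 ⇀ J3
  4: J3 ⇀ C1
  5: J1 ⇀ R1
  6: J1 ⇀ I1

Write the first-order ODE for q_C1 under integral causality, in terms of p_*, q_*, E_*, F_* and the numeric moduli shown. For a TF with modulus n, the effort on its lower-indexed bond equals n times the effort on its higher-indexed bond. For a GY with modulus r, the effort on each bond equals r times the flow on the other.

#3 →Sf1  (Sf1 fixes flow; stroke at Sf1)
#4 →J3  (prefer integral on C1)
#2 →J2  (0-jn J3 has e-setter on 4)
#1 →TF1  (common-e at J2 fixed by 2)
#0 →J1  (through TF1, causality passes straight; one stroke at TF1)
#5 →R1  (0-jn J1 has e-setter on 0)
#6 →I1  (J1: bond 0 brought effort, rest push out)

dq_C1/dt = F_Sf1 - 2*p_I1/3 - q_C1/2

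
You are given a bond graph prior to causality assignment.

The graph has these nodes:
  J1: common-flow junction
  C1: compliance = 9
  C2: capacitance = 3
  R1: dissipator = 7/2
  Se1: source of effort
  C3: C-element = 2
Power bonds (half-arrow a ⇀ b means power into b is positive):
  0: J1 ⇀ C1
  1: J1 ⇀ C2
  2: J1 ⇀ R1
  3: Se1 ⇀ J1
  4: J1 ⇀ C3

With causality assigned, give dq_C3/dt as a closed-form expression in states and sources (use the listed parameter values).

b3 |J1  (Se1: effort source, stroke at far end)
b0 |J1  (C1 outputs effort q/C1)
b1 |J1  (C2 integral (e out))
b4 |J1  (C3: C, integral causality)
b2 |R1  (closing 1-jn rule on J1)

dq_C3/dt = 2*E_Se1/7 - 2*q_C1/63 - 2*q_C2/21 - q_C3/7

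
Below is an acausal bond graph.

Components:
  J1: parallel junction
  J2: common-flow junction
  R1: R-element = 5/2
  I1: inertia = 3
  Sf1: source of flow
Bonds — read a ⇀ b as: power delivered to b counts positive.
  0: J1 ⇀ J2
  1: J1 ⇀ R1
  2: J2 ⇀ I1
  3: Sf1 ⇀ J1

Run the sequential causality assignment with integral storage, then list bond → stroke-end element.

bond 0 |J2
bond 1 |J1
bond 2 |I1
bond 3 |Sf1

#3 →Sf1  (Sf1 (Sf) sets flow on bond)
#2 →I1  (I1: I, integral causality)
#0 →J2  (J2 flow already set via bond 2)
#1 →J1  (closing 0-jn rule on J1)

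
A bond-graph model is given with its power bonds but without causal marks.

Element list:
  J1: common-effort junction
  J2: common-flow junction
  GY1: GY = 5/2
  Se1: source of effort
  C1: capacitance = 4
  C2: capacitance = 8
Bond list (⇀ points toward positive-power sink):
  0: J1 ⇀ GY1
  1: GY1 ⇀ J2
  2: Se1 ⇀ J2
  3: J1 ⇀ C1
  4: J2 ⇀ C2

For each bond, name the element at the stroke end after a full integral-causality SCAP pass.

b0 |GY1
b1 |GY1
b2 |J2
b3 |J1
b4 |J2

bond 2 |J2  (Se1 fixes effort; stroke away)
bond 3 |J1  (C1 outputs effort q/C1)
bond 0 |GY1  (common-e at J1 fixed by 3)
bond 1 |GY1  (GY1: gyrator matches bond 0)
bond 4 |J2  (common-f at J2 fixed by 1)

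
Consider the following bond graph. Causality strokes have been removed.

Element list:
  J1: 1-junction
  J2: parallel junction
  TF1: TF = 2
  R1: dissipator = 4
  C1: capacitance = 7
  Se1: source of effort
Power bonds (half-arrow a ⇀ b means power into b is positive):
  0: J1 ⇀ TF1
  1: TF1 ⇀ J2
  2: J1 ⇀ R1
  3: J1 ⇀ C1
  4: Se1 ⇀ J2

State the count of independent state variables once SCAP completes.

bond 4 stroke→J2  (Se1: effort source, stroke at far end)
bond 1 stroke→TF1  (common-e at J2 fixed by 4)
bond 0 stroke→J1  (TF1 one-in-one-out from 1)
bond 3 stroke→J1  (C1 integral (e out))
bond 2 stroke→R1  (only one flow-in slot at J1)

1  (C1 all integral)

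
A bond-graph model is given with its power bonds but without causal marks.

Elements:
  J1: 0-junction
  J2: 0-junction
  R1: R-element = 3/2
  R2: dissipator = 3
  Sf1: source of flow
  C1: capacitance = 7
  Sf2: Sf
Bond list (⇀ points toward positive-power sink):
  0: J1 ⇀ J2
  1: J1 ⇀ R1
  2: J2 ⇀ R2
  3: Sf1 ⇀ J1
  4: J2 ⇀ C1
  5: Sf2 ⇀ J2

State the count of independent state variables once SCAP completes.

bond 3 |Sf1  (source Sf1 imposes f)
bond 5 |Sf2  (source Sf2 imposes f)
bond 4 |J2  (prefer integral on C1)
bond 0 |J1  (0-jn J2 has e-setter on 4)
bond 2 |R2  (0-jn J2 has e-setter on 4)
bond 1 |R1  (J1 effort already set via bond 0)

1  (C1 all integral)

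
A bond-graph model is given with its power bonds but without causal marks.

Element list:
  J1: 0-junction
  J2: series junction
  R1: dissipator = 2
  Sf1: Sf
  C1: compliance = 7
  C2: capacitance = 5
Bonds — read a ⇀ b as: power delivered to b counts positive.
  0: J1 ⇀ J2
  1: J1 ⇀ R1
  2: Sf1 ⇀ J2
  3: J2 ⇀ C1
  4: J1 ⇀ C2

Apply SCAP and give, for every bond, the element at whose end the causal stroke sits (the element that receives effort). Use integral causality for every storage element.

bond 2 stroke→Sf1  (Sf1 (Sf) sets flow on bond)
bond 0 stroke→J2  (1-jn J2 has f-setter on 2)
bond 3 stroke→J2  (common-f at J2 fixed by 2)
bond 4 stroke→J1  (C2: C, integral causality)
bond 1 stroke→R1  (common-e at J1 fixed by 4)

b0 stroke→J2
b1 stroke→R1
b2 stroke→Sf1
b3 stroke→J2
b4 stroke→J1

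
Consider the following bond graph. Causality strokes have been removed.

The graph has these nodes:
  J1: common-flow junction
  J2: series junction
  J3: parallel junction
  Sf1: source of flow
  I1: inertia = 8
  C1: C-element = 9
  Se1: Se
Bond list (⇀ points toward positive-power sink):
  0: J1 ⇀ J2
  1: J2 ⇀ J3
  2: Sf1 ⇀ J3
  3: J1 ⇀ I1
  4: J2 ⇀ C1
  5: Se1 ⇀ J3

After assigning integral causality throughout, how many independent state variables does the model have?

2  (C1, I1 all integral)

b2 stroke at Sf1  (Sf1 fixes flow; stroke at Sf1)
b5 stroke at J3  (Se1: effort source, stroke at far end)
b1 stroke at J2  (J3: bond 5 brought effort, rest push out)
b3 stroke at I1  (I1: I, integral causality)
b0 stroke at J1  (common-f at J1 fixed by 3)
b4 stroke at J2  (1-jn J2 has f-setter on 0)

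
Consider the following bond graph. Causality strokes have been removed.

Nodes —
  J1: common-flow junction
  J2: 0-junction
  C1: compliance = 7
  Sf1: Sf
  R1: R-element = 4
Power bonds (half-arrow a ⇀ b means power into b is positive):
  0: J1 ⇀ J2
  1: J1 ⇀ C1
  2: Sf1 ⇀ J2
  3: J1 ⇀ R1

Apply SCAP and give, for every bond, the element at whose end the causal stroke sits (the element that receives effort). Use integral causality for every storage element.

b0 →J2
b1 →J1
b2 →Sf1
b3 →J1

#2 stroke→Sf1  (Sf1 (Sf) sets flow on bond)
#0 stroke→J2  (J2 needs exactly one e-in)
#1 stroke→J1  (1-jn J1 has f-setter on 0)
#3 stroke→J1  (common-f at J1 fixed by 0)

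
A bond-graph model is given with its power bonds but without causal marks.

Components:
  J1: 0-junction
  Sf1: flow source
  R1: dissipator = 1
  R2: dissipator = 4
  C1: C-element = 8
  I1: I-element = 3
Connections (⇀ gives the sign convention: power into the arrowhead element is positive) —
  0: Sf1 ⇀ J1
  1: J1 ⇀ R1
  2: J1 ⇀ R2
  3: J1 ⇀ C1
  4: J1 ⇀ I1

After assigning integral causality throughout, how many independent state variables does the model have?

2  (C1, I1 all integral)

bond 0 →Sf1  (Sf1: flow source, stroke at near end)
bond 3 →J1  (C1: C, integral causality)
bond 1 →R1  (0-jn J1 has e-setter on 3)
bond 2 →R2  (J1 effort already set via bond 3)
bond 4 →I1  (common-e at J1 fixed by 3)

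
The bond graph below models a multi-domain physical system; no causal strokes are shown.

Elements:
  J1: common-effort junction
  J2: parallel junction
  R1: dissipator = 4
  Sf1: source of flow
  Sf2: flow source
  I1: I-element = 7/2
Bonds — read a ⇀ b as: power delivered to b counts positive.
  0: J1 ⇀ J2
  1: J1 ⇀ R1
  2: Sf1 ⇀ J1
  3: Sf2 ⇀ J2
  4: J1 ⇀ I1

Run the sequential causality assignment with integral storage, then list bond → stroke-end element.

b0 |J2
b1 |J1
b2 |Sf1
b3 |Sf2
b4 |I1

bond 2 stroke→Sf1  (Sf1 fixes flow; stroke at Sf1)
bond 3 stroke→Sf2  (Sf2: flow source, stroke at near end)
bond 0 stroke→J2  (J2 needs exactly one e-in)
bond 4 stroke→I1  (prefer integral on I1)
bond 1 stroke→J1  (closing 0-jn rule on J1)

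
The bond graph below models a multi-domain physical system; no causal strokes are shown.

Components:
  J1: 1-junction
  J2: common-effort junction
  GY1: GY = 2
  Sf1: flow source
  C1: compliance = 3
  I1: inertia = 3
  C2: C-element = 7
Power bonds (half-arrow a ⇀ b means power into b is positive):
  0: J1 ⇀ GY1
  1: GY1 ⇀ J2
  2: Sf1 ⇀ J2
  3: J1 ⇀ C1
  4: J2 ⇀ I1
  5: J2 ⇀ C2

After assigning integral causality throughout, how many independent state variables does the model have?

3  (C1, C2, I1 all integral)

bond 2 stroke→Sf1  (Sf1: flow source, stroke at near end)
bond 3 stroke→J1  (C1 outputs effort q/C1)
bond 0 stroke→GY1  (J1 needs exactly one f-in)
bond 1 stroke→GY1  (GY GY1: same side as bond 0)
bond 4 stroke→I1  (I1 outputs flow p/I1)
bond 5 stroke→J2  (J2 needs exactly one e-in)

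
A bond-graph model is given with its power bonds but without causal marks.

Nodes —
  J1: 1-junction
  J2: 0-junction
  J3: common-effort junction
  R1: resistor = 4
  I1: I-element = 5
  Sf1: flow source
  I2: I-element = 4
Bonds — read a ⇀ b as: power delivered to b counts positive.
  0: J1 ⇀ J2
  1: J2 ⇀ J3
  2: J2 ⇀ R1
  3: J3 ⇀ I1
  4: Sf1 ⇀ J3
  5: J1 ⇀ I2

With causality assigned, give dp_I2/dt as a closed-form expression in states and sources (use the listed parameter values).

dp_I2/dt = -4*F_Sf1 + 4*p_I1/5 - p_I2

β4 →Sf1  (Sf1 fixes flow; stroke at Sf1)
β3 →I1  (I1 integral (f out))
β1 →J3  (J3: last free bond brings effort in)
β5 →I2  (I2 integral (f out))
β0 →J1  (J1 flow already set via bond 5)
β2 →J2  (closing 0-jn rule on J2)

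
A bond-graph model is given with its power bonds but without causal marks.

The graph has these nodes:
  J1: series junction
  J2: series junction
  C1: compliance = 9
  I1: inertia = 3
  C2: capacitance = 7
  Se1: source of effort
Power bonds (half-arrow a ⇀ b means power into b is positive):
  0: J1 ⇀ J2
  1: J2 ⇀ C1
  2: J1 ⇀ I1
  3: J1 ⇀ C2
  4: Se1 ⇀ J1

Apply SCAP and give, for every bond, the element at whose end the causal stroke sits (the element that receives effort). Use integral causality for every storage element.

b0 stroke at J1
b1 stroke at J2
b2 stroke at I1
b3 stroke at J1
b4 stroke at J1

β4 |J1  (Se1: effort source, stroke at far end)
β1 |J2  (C1: C, integral causality)
β0 |J1  (only one flow-in slot at J2)
β2 |I1  (I1: I, integral causality)
β3 |J1  (J1: bond 2 brought flow, rest push out)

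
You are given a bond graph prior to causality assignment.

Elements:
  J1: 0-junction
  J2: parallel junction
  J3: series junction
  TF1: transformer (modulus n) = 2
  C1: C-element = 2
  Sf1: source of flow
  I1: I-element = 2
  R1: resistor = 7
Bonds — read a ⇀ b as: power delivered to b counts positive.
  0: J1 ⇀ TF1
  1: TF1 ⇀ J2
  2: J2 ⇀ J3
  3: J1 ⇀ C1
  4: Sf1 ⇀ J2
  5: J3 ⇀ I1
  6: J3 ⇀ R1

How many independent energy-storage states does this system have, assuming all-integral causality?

β4 →Sf1  (Sf1: flow source, stroke at near end)
β3 →J1  (C1: C, integral causality)
β0 →TF1  (J1: bond 3 brought effort, rest push out)
β1 →J2  (TF1 one-in-one-out from 0)
β2 →J3  (0-jn J2 has e-setter on 1)
β5 →I1  (prefer integral on I1)
β6 →J3  (1-jn J3 has f-setter on 5)

2  (C1, I1 all integral)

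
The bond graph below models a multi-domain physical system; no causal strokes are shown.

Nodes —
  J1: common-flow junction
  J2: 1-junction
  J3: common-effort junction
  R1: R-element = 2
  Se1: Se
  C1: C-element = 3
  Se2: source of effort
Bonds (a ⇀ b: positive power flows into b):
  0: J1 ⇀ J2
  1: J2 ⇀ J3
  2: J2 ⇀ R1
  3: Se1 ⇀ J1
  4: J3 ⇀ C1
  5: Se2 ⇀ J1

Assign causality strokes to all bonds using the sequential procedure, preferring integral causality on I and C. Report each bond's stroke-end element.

#0 stroke→J2
#1 stroke→J2
#2 stroke→R1
#3 stroke→J1
#4 stroke→J3
#5 stroke→J1

β3 stroke at J1  (Se1 fixes effort; stroke away)
β5 stroke at J1  (Se2 fixes effort; stroke away)
β0 stroke at J2  (only one flow-in slot at J1)
β4 stroke at J3  (C1 integral (e out))
β1 stroke at J2  (0-jn J3 has e-setter on 4)
β2 stroke at R1  (closing 1-jn rule on J2)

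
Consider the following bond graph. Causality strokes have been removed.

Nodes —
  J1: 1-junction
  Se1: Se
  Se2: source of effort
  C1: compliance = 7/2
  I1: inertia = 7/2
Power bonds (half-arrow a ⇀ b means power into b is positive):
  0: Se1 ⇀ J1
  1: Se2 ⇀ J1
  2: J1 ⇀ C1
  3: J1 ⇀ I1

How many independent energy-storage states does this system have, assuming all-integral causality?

2  (C1, I1 all integral)

b0 stroke at J1  (Se1 fixes effort; stroke away)
b1 stroke at J1  (Se2 fixes effort; stroke away)
b2 stroke at J1  (prefer integral on C1)
b3 stroke at I1  (J1: last free bond brings flow in)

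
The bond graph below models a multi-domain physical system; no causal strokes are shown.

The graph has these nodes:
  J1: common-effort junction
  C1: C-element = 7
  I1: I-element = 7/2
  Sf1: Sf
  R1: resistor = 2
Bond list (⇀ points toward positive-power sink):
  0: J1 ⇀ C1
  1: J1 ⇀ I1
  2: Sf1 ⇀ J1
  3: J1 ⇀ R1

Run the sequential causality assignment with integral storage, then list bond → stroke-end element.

β0 →J1
β1 →I1
β2 →Sf1
β3 →R1

#2 |Sf1  (Sf1 (Sf) sets flow on bond)
#0 |J1  (prefer integral on C1)
#1 |I1  (common-e at J1 fixed by 0)
#3 |R1  (0-jn J1 has e-setter on 0)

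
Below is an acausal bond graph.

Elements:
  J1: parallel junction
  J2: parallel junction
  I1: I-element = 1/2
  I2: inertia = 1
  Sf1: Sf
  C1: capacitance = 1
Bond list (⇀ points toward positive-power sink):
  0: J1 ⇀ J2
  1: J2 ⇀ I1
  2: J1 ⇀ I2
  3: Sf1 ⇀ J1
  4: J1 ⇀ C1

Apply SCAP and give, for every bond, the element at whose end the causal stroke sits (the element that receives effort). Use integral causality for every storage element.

bond 0 |J2
bond 1 |I1
bond 2 |I2
bond 3 |Sf1
bond 4 |J1

β3 |Sf1  (Sf1 fixes flow; stroke at Sf1)
β1 |I1  (I1: I, integral causality)
β0 |J2  (J2: last free bond brings effort in)
β2 |I2  (I2 integral (f out))
β4 |J1  (closing 0-jn rule on J1)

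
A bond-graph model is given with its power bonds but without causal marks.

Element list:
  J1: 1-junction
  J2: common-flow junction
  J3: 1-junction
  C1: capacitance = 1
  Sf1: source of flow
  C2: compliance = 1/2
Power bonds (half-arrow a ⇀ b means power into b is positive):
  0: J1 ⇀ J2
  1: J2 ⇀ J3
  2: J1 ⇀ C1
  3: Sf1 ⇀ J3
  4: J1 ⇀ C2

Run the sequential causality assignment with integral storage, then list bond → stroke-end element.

β0 →J2
β1 →J3
β2 →J1
β3 →Sf1
β4 →J1

#3 |Sf1  (Sf1: flow source, stroke at near end)
#1 |J3  (J3: bond 3 brought flow, rest push out)
#0 |J2  (1-jn J2 has f-setter on 1)
#2 |J1  (J1: bond 0 brought flow, rest push out)
#4 |J1  (1-jn J1 has f-setter on 0)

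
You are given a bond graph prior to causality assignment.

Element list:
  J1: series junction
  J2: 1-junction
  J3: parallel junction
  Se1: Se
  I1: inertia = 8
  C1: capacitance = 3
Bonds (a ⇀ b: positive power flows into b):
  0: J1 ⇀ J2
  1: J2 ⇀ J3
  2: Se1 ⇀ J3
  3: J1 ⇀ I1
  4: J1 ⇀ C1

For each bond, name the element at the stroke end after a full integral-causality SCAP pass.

b0 |J1
b1 |J2
b2 |J3
b3 |I1
b4 |J1

bond 2 →J3  (Se1 (Se) sets effort on bond)
bond 1 →J2  (0-jn J3 has e-setter on 2)
bond 0 →J1  (closing 1-jn rule on J2)
bond 3 →I1  (prefer integral on I1)
bond 4 →J1  (common-f at J1 fixed by 3)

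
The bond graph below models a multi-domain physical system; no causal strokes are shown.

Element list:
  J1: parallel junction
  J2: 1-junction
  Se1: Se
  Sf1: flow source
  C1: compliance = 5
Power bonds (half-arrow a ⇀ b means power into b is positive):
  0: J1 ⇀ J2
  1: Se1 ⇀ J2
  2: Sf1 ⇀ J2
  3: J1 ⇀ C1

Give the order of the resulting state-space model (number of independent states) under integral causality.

b1 →J2  (Se1: effort source, stroke at far end)
b2 →Sf1  (Sf1 fixes flow; stroke at Sf1)
b0 →J2  (J2 flow already set via bond 2)
b3 →J1  (closing 0-jn rule on J1)

1  (C1 all integral)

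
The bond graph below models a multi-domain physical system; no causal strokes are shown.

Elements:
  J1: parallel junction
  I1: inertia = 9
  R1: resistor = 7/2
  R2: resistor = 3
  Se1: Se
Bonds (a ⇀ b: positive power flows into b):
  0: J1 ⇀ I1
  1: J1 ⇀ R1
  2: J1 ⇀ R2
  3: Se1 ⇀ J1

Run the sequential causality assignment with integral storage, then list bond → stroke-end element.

#0 stroke→I1
#1 stroke→R1
#2 stroke→R2
#3 stroke→J1

b3 stroke at J1  (Se1 fixes effort; stroke away)
b0 stroke at I1  (J1: bond 3 brought effort, rest push out)
b1 stroke at R1  (common-e at J1 fixed by 3)
b2 stroke at R2  (J1: bond 3 brought effort, rest push out)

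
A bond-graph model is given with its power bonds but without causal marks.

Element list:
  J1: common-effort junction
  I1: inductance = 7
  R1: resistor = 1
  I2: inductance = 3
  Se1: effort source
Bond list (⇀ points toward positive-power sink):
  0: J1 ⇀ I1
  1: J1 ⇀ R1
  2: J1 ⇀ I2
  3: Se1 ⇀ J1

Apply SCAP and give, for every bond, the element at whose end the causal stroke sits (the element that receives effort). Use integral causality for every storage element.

β3 |J1  (source Se1 imposes e)
β0 |I1  (J1: bond 3 brought effort, rest push out)
β1 |R1  (J1: bond 3 brought effort, rest push out)
β2 |I2  (common-e at J1 fixed by 3)

#0 →I1
#1 →R1
#2 →I2
#3 →J1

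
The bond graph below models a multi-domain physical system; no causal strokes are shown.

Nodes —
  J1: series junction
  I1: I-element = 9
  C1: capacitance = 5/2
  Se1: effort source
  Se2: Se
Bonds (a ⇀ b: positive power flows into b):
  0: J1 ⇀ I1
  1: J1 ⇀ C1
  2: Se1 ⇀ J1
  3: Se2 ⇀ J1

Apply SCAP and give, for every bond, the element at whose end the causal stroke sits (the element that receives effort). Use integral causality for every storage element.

bond 0 →I1
bond 1 →J1
bond 2 →J1
bond 3 →J1

b2 |J1  (Se1 (Se) sets effort on bond)
b3 |J1  (Se2 (Se) sets effort on bond)
b0 |I1  (I1: I, integral causality)
b1 |J1  (1-jn J1 has f-setter on 0)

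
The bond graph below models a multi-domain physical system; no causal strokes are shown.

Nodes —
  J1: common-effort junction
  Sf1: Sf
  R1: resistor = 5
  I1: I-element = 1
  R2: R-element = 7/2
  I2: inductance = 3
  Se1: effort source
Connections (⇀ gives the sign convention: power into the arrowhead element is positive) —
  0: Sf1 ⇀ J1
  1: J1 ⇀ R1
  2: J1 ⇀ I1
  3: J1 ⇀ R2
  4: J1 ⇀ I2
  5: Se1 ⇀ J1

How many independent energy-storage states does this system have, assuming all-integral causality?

#0 |Sf1  (Sf1 fixes flow; stroke at Sf1)
#5 |J1  (Se1: effort source, stroke at far end)
#1 |R1  (J1: bond 5 brought effort, rest push out)
#2 |I1  (J1: bond 5 brought effort, rest push out)
#3 |R2  (common-e at J1 fixed by 5)
#4 |I2  (J1: bond 5 brought effort, rest push out)

2  (I1, I2 all integral)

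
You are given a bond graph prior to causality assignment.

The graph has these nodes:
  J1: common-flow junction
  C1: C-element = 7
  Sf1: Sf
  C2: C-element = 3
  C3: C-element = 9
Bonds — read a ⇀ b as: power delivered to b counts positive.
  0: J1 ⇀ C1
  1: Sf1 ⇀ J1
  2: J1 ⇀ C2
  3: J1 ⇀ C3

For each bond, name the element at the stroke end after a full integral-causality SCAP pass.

#1 stroke at Sf1  (source Sf1 imposes f)
#0 stroke at J1  (J1 flow already set via bond 1)
#2 stroke at J1  (J1 flow already set via bond 1)
#3 stroke at J1  (1-jn J1 has f-setter on 1)

#0 stroke at J1
#1 stroke at Sf1
#2 stroke at J1
#3 stroke at J1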